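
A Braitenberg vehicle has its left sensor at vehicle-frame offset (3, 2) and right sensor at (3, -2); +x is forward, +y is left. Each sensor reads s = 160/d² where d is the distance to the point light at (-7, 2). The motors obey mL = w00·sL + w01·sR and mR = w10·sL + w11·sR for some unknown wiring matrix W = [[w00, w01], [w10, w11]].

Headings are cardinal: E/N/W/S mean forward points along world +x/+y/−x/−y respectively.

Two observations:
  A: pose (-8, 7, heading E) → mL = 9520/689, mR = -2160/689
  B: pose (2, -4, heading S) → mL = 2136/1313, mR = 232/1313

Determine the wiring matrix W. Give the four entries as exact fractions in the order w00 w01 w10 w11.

obs A: pose=(-8,7,E) → sL=160/53, sR=160/13, mL=9520/689, mR=-2160/689
obs B: pose=(2,-4,S) → sL=80/101, sR=16/13, mL=2136/1313, mR=232/1313
sensor matrix S = [[160/53, 160/13], [80/101, 16/13]]; det S = -419840/69589
solve [mL_A; mL_B] = S·[w00; w01] and [mR_A; mR_B] = S·[w10; w11]:
  w00 = 1/2, w01 = 1, w10 = 1, w11 = -1/2

1/2 1 1 -1/2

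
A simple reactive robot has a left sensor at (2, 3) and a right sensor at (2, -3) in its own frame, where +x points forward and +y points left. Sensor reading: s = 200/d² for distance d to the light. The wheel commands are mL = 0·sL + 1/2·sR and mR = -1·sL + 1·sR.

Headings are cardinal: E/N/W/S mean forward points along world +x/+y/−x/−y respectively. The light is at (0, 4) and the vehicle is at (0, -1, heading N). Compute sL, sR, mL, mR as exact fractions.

left sensor world pos  = (-3, 1); dL² = 18
right sensor world pos = (3, 1); dR² = 18
sL = 200/18 = 100/9
sR = 200/18 = 100/9
mL = 0·sL + 1/2·sR = 50/9
mR = -1·sL + 1·sR = 0

100/9 100/9 50/9 0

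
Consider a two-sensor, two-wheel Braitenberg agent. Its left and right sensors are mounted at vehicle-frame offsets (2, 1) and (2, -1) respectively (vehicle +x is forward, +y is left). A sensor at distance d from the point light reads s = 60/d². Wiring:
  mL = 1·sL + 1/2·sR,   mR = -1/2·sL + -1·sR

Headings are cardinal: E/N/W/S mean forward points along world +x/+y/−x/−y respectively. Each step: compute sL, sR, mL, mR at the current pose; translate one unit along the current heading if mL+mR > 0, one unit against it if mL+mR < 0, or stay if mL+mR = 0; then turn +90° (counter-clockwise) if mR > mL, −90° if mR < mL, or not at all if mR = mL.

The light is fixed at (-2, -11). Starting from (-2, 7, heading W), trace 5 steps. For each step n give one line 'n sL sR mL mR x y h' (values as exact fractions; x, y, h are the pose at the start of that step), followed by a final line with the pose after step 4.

n=0: pose=(-2,7,W); sL=60/293, sR=12/73; mL=6138/21389, mR=-5706/21389; mL+mR=432/21389 → advance +1; mR−mL=-11844/21389 → turn -1·90°
n=1: pose=(-3,7,N); sL=15/101, sR=3/20; mL=903/4040, mR=-453/2020; mL+mR=-3/4040 → advance -1; mR−mL=-1809/4040 → turn -1·90°
n=2: pose=(-3,6,E); sL=12/65, sR=60/257; mL=5034/16705, mR=-5442/16705; mL+mR=-408/16705 → advance -1; mR−mL=-10476/16705 → turn -1·90°
n=3: pose=(-4,6,S); sL=30/113, sR=10/39; mL=1735/4407, mR=-1715/4407; mL+mR=20/4407 → advance +1; mR−mL=-1150/1469 → turn -1·90°
n=4: pose=(-4,5,W); sL=60/241, sR=12/61; mL=5106/14701, mR=-4722/14701; mL+mR=384/14701 → advance +1; mR−mL=-9828/14701 → turn -1·90°

0 60/293 12/73 6138/21389 -5706/21389 -2 7 W
1 15/101 3/20 903/4040 -453/2020 -3 7 N
2 12/65 60/257 5034/16705 -5442/16705 -3 6 E
3 30/113 10/39 1735/4407 -1715/4407 -4 6 S
4 60/241 12/61 5106/14701 -4722/14701 -4 5 W
final -5 5 N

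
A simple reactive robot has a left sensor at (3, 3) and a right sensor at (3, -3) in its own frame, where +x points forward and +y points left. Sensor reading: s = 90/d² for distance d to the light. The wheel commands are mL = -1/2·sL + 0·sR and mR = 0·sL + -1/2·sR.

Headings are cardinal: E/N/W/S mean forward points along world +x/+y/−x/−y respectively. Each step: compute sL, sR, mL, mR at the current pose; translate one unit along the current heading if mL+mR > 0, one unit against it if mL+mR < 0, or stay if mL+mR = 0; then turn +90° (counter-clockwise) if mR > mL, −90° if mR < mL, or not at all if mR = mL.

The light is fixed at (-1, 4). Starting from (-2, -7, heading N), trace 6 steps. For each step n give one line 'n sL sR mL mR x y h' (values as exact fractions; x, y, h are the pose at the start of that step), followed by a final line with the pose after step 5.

n=0: pose=(-2,-7,N); sL=9/8, sR=45/34; mL=-9/16, mR=-45/68; mL+mR=-333/272 → advance -1; mR−mL=-27/272 → turn -1·90°
n=1: pose=(-2,-8,E); sL=18/17, sR=90/229; mL=-9/17, mR=-45/229; mL+mR=-2826/3893 → advance -1; mR−mL=1296/3893 → turn +1·90°
n=2: pose=(-3,-8,N); sL=45/53, sR=45/41; mL=-45/106, mR=-45/82; mL+mR=-2115/2173 → advance -1; mR−mL=-270/2173 → turn -1·90°
n=3: pose=(-3,-9,E); sL=90/101, sR=90/257; mL=-45/101, mR=-45/257; mL+mR=-16110/25957 → advance -1; mR−mL=7020/25957 → turn +1·90°
n=4: pose=(-4,-9,N); sL=45/68, sR=9/10; mL=-45/136, mR=-9/20; mL+mR=-531/680 → advance -1; mR−mL=-81/680 → turn -1·90°
n=5: pose=(-4,-10,E); sL=90/121, sR=90/289; mL=-45/121, mR=-45/289; mL+mR=-18450/34969 → advance -1; mR−mL=7560/34969 → turn +1·90°

0 9/8 45/34 -9/16 -45/68 -2 -7 N
1 18/17 90/229 -9/17 -45/229 -2 -8 E
2 45/53 45/41 -45/106 -45/82 -3 -8 N
3 90/101 90/257 -45/101 -45/257 -3 -9 E
4 45/68 9/10 -45/136 -9/20 -4 -9 N
5 90/121 90/289 -45/121 -45/289 -4 -10 E
final -5 -10 N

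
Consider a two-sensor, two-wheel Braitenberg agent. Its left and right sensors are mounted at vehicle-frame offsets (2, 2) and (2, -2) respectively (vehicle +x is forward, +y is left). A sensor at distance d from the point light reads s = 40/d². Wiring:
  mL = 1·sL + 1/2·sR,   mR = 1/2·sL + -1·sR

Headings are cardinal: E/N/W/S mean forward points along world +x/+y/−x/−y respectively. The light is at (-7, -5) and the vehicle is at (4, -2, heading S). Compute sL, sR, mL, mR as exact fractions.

4/17 20/41 334/697 -258/697

left sensor world pos  = (6, -4); dL² = 170
right sensor world pos = (2, -4); dR² = 82
sL = 40/170 = 4/17
sR = 40/82 = 20/41
mL = 1·sL + 1/2·sR = 334/697
mR = 1/2·sL + -1·sR = -258/697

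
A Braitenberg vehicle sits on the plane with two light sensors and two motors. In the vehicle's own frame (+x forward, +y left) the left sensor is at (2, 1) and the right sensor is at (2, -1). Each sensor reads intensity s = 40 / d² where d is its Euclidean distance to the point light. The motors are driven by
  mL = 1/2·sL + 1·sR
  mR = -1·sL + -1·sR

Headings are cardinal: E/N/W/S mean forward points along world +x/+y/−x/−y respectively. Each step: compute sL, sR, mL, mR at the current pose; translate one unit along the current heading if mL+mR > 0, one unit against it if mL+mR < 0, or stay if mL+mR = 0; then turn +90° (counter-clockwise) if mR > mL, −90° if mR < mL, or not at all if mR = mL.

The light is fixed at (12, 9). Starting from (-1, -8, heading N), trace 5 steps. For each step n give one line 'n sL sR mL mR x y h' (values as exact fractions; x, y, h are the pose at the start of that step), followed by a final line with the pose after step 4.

n=0: pose=(-1,-8,N); sL=40/421, sR=40/369; mL=24220/155349, mR=-31600/155349; mL+mR=-20/421 → advance -1; mR−mL=-55820/155349 → turn -1·90°
n=1: pose=(-1,-9,E); sL=4/41, sR=20/241; mL=1302/9881, mR=-1784/9881; mL+mR=-2/41 → advance -1; mR−mL=-3086/9881 → turn -1·90°
n=2: pose=(-2,-9,S); sL=40/569, sR=8/125; mL=7052/71125, mR=-9552/71125; mL+mR=-20/569 → advance -1; mR−mL=-16604/71125 → turn -1·90°
n=3: pose=(-2,-8,W); sL=2/29, sR=5/64; mL=209/1856, mR=-273/1856; mL+mR=-1/29 → advance -1; mR−mL=-241/928 → turn -1·90°
n=4: pose=(-1,-8,N); sL=40/421, sR=40/369; mL=24220/155349, mR=-31600/155349; mL+mR=-20/421 → advance -1; mR−mL=-55820/155349 → turn -1·90°

0 40/421 40/369 24220/155349 -31600/155349 -1 -8 N
1 4/41 20/241 1302/9881 -1784/9881 -1 -9 E
2 40/569 8/125 7052/71125 -9552/71125 -2 -9 S
3 2/29 5/64 209/1856 -273/1856 -2 -8 W
4 40/421 40/369 24220/155349 -31600/155349 -1 -8 N
final -1 -9 E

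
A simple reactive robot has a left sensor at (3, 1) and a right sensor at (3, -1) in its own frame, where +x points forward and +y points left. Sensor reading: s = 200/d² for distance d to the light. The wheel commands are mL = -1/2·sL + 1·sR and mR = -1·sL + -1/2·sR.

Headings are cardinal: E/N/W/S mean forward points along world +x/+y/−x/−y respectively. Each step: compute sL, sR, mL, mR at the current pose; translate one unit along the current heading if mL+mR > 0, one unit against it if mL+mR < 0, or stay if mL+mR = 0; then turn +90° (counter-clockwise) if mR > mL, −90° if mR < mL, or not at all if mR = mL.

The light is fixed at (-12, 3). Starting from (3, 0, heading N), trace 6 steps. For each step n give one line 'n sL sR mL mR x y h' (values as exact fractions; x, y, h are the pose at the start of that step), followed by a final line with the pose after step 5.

0 50/49 25/32 425/1568 -4425/3136 3 0 N
1 200/333 200/349 31700/116217 -103100/116217 3 -1 E
2 100/137 100/109 8250/14933 -17750/14933 2 -1 S
3 200/137 8/5 596/685 -1548/685 2 0 W
4 50/49 25/32 425/1568 -4425/3136 3 0 N
5 200/333 200/349 31700/116217 -103100/116217 3 -1 E
final 2 -1 S

n=0: pose=(3,0,N); sL=50/49, sR=25/32; mL=425/1568, mR=-4425/3136; mL+mR=-3575/3136 → advance -1; mR−mL=-5275/3136 → turn -1·90°
n=1: pose=(3,-1,E); sL=200/333, sR=200/349; mL=31700/116217, mR=-103100/116217; mL+mR=-23800/38739 → advance -1; mR−mL=-134800/116217 → turn -1·90°
n=2: pose=(2,-1,S); sL=100/137, sR=100/109; mL=8250/14933, mR=-17750/14933; mL+mR=-9500/14933 → advance -1; mR−mL=-26000/14933 → turn -1·90°
n=3: pose=(2,0,W); sL=200/137, sR=8/5; mL=596/685, mR=-1548/685; mL+mR=-952/685 → advance -1; mR−mL=-2144/685 → turn -1·90°
n=4: pose=(3,0,N); sL=50/49, sR=25/32; mL=425/1568, mR=-4425/3136; mL+mR=-3575/3136 → advance -1; mR−mL=-5275/3136 → turn -1·90°
n=5: pose=(3,-1,E); sL=200/333, sR=200/349; mL=31700/116217, mR=-103100/116217; mL+mR=-23800/38739 → advance -1; mR−mL=-134800/116217 → turn -1·90°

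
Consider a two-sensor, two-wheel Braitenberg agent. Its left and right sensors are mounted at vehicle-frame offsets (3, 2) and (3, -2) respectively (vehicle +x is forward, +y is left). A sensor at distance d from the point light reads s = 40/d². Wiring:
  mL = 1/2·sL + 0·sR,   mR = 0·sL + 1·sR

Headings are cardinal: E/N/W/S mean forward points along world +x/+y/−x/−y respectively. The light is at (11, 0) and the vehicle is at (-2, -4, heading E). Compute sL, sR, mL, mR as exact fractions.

5/13 5/17 5/26 5/17

left sensor world pos  = (1, -2); dL² = 104
right sensor world pos = (1, -6); dR² = 136
sL = 40/104 = 5/13
sR = 40/136 = 5/17
mL = 1/2·sL + 0·sR = 5/26
mR = 0·sL + 1·sR = 5/17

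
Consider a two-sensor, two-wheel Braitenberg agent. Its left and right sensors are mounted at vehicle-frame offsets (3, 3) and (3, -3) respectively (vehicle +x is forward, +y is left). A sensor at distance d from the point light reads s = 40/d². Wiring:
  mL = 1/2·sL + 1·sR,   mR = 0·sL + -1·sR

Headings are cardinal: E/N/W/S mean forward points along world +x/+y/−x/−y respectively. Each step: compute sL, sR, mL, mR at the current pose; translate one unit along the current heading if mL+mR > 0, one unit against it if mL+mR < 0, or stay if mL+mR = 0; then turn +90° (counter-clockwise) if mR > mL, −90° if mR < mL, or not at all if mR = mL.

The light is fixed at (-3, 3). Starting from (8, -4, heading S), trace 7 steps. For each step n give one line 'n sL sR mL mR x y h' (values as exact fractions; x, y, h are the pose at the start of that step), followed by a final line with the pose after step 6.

n=0: pose=(8,-4,S); sL=5/37, sR=10/41; mL=945/3034, mR=-10/41; mL+mR=5/74 → advance +1; mR−mL=-1685/3034 → turn -1·90°
n=1: pose=(8,-5,W); sL=8/37, sR=40/89; mL=1836/3293, mR=-40/89; mL+mR=4/37 → advance +1; mR−mL=-3316/3293 → turn -1·90°
n=2: pose=(7,-5,N); sL=20/37, sR=20/97; mL=1710/3589, mR=-20/97; mL+mR=10/37 → advance +1; mR−mL=-2450/3589 → turn -1·90°
n=3: pose=(7,-4,E); sL=8/37, sR=40/269; mL=2556/9953, mR=-40/269; mL+mR=4/37 → advance +1; mR−mL=-4036/9953 → turn -1·90°
n=4: pose=(8,-4,S); sL=5/37, sR=10/41; mL=945/3034, mR=-10/41; mL+mR=5/74 → advance +1; mR−mL=-1685/3034 → turn -1·90°
n=5: pose=(8,-5,W); sL=8/37, sR=40/89; mL=1836/3293, mR=-40/89; mL+mR=4/37 → advance +1; mR−mL=-3316/3293 → turn -1·90°
n=6: pose=(7,-5,N); sL=20/37, sR=20/97; mL=1710/3589, mR=-20/97; mL+mR=10/37 → advance +1; mR−mL=-2450/3589 → turn -1·90°

0 5/37 10/41 945/3034 -10/41 8 -4 S
1 8/37 40/89 1836/3293 -40/89 8 -5 W
2 20/37 20/97 1710/3589 -20/97 7 -5 N
3 8/37 40/269 2556/9953 -40/269 7 -4 E
4 5/37 10/41 945/3034 -10/41 8 -4 S
5 8/37 40/89 1836/3293 -40/89 8 -5 W
6 20/37 20/97 1710/3589 -20/97 7 -5 N
final 7 -4 E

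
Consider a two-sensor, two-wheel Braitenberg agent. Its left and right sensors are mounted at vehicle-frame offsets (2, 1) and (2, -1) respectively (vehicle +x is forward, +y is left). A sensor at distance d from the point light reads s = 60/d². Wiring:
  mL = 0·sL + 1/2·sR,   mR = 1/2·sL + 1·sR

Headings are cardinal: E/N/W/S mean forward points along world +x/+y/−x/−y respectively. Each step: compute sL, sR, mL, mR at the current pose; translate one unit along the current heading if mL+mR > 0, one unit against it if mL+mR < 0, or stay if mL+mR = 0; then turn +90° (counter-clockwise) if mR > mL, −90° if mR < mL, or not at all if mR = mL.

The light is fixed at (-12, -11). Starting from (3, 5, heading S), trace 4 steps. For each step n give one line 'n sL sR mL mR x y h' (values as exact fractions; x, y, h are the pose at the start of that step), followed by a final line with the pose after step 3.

0 15/113 15/98 15/196 1215/5537 3 5 S
1 12/109 12/97 6/97 1890/10573 3 4 E
2 30/257 30/289 15/289 12045/74273 4 4 N
3 60/421 12/97 6/97 7962/40837 4 5 W
final 3 5 S

n=0: pose=(3,5,S); sL=15/113, sR=15/98; mL=15/196, mR=1215/5537; mL+mR=6555/22148 → advance +1; mR−mL=3165/22148 → turn +1·90°
n=1: pose=(3,4,E); sL=12/109, sR=12/97; mL=6/97, mR=1890/10573; mL+mR=2544/10573 → advance +1; mR−mL=1236/10573 → turn +1·90°
n=2: pose=(4,4,N); sL=30/257, sR=30/289; mL=15/289, mR=12045/74273; mL+mR=15900/74273 → advance +1; mR−mL=8190/74273 → turn +1·90°
n=3: pose=(4,5,W); sL=60/421, sR=12/97; mL=6/97, mR=7962/40837; mL+mR=10488/40837 → advance +1; mR−mL=5436/40837 → turn +1·90°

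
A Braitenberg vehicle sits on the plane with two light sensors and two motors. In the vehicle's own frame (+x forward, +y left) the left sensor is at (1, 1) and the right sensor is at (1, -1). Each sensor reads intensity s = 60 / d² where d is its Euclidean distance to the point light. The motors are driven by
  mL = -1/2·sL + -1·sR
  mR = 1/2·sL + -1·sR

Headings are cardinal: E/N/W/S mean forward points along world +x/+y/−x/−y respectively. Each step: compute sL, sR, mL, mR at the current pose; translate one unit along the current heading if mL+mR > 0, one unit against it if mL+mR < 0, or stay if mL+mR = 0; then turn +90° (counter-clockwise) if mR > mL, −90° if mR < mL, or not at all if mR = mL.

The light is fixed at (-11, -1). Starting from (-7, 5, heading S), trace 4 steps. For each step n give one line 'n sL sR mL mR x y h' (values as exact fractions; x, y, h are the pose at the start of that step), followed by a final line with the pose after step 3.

n=0: pose=(-7,5,S); sL=6/5, sR=30/17; mL=-201/85, mR=-99/85; mL+mR=-60/17 → advance -1; mR−mL=6/5 → turn +1·90°
n=1: pose=(-7,6,E); sL=60/89, sR=60/61; mL=-7170/5429, mR=-3510/5429; mL+mR=-120/61 → advance -1; mR−mL=60/89 → turn +1·90°
n=2: pose=(-8,6,N); sL=15/17, sR=3/4; mL=-81/68, mR=-21/68; mL+mR=-3/2 → advance -1; mR−mL=15/17 → turn +1·90°
n=3: pose=(-8,5,W); sL=60/29, sR=60/53; mL=-3330/1537, mR=-150/1537; mL+mR=-120/53 → advance -1; mR−mL=60/29 → turn +1·90°

0 6/5 30/17 -201/85 -99/85 -7 5 S
1 60/89 60/61 -7170/5429 -3510/5429 -7 6 E
2 15/17 3/4 -81/68 -21/68 -8 6 N
3 60/29 60/53 -3330/1537 -150/1537 -8 5 W
final -7 5 S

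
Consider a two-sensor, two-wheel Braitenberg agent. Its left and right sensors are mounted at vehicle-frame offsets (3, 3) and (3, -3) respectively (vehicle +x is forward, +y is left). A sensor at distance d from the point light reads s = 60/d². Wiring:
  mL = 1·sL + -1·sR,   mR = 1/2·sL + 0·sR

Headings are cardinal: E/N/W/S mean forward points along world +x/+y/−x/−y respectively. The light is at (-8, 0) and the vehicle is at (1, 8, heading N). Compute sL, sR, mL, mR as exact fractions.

left sensor world pos  = (-2, 11); dL² = 157
right sensor world pos = (4, 11); dR² = 265
sL = 60/157 = 60/157
sR = 60/265 = 12/53
mL = 1·sL + -1·sR = 1296/8321
mR = 1/2·sL + 0·sR = 30/157

60/157 12/53 1296/8321 30/157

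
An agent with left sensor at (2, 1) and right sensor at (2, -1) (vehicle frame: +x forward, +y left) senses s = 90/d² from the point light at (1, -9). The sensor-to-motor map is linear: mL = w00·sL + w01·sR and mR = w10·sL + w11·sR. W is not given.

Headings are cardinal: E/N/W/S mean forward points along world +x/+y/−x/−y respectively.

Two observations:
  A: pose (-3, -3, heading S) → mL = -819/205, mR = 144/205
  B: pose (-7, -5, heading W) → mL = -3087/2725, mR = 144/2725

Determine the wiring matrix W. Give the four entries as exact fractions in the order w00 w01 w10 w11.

-1/2 -1 1/2 -1/2

obs A: pose=(-3,-3,S) → sL=18/5, sR=90/41, mL=-819/205, mR=144/205
obs B: pose=(-7,-5,W) → sL=90/109, sR=18/25, mL=-3087/2725, mR=144/2725
sensor matrix S = [[18/5, 90/41], [90/109, 18/25]]; det S = 435456/558625
solve [mL_A; mL_B] = S·[w00; w01] and [mR_A; mR_B] = S·[w10; w11]:
  w00 = -1/2, w01 = -1, w10 = 1/2, w11 = -1/2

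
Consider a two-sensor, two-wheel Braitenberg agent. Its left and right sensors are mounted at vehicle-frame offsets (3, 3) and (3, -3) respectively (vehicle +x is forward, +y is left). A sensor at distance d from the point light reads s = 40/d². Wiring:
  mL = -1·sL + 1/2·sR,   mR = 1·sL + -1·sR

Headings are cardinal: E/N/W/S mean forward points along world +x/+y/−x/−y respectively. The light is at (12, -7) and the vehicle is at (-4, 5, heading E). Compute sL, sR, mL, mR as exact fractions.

left sensor world pos  = (-1, 8); dL² = 394
right sensor world pos = (-1, 2); dR² = 250
sL = 40/394 = 20/197
sR = 40/250 = 4/25
mL = -1·sL + 1/2·sR = -106/4925
mR = 1·sL + -1·sR = -288/4925

20/197 4/25 -106/4925 -288/4925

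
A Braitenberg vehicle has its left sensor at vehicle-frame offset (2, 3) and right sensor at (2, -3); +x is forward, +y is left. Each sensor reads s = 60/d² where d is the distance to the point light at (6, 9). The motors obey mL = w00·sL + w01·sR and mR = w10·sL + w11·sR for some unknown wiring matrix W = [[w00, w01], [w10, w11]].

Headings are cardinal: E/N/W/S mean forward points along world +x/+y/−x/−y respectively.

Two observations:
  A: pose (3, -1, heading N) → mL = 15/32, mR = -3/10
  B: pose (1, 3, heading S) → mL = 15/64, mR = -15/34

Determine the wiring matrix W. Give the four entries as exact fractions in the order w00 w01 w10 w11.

obs A: pose=(3,-1,N) → sL=3/5, sR=15/16, mL=15/32, mR=-3/10
obs B: pose=(1,3,S) → sL=15/17, sR=15/32, mL=15/64, mR=-15/34
sensor matrix S = [[3/5, 15/16], [15/17, 15/32]]; det S = -297/544
solve [mL_A; mL_B] = S·[w00; w01] and [mR_A; mR_B] = S·[w10; w11]:
  w00 = 0, w01 = 1/2, w10 = -1/2, w11 = 0

0 1/2 -1/2 0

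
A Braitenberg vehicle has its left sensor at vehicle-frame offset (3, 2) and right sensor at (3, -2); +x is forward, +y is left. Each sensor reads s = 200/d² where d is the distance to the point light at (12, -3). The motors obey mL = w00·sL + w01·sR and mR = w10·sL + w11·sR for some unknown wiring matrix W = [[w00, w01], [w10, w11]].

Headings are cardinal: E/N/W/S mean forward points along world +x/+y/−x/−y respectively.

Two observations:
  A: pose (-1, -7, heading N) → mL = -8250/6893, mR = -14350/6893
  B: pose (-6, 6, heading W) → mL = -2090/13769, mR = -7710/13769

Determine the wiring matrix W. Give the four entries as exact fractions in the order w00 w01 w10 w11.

obs A: pose=(-1,-7,N) → sL=100/113, sR=100/61, mL=-8250/6893, mR=-14350/6893
obs B: pose=(-6,6,W) → sL=20/49, sR=100/281, mL=-2090/13769, mR=-7710/13769
sensor matrix S = [[100/113, 100/61], [20/49, 100/281]]; det S = -33616000/94909717
solve [mL_A; mL_B] = S·[w00; w01] and [mR_A; mR_B] = S·[w10; w11]:
  w00 = 1/2, w01 = -1, w10 = -1/2, w11 = -1

1/2 -1 -1/2 -1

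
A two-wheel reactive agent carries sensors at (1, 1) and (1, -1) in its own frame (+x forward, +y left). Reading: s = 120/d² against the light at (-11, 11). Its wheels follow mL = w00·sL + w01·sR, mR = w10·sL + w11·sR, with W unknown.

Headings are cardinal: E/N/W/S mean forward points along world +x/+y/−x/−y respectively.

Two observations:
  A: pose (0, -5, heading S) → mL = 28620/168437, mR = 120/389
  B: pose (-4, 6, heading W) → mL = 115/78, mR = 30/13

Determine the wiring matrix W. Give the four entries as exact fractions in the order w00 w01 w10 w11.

obs A: pose=(0,-5,S) → sL=120/433, sR=120/389, mL=28620/168437, mR=120/389
obs B: pose=(-4,6,W) → sL=5/3, sR=30/13, mL=115/78, mR=30/13
sensor matrix S = [[120/433, 120/389], [5/3, 30/13]]; det S = 274600/2189681
solve [mL_A; mL_B] = S·[w00; w01] and [mR_A; mR_B] = S·[w10; w11]:
  w00 = -1/2, w01 = 1, w10 = 0, w11 = 1

-1/2 1 0 1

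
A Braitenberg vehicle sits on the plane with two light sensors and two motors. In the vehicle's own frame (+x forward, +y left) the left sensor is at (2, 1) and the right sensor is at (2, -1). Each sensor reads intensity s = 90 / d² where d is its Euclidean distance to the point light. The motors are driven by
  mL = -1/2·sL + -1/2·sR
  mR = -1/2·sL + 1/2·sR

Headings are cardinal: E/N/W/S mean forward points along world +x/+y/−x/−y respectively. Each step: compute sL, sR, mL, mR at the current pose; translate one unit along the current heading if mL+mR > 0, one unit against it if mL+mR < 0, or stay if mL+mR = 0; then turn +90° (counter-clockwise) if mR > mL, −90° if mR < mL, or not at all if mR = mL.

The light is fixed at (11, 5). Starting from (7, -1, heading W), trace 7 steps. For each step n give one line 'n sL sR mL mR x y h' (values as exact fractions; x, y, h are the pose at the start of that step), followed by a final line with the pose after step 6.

n=0: pose=(7,-1,W); sL=18/17, sR=90/61; mL=-1314/1037, mR=216/1037; mL+mR=-18/17 → advance -1; mR−mL=90/61 → turn +1·90°
n=1: pose=(8,-1,S); sL=45/34, sR=9/8; mL=-333/272, mR=-27/272; mL+mR=-45/34 → advance -1; mR−mL=9/8 → turn +1·90°
n=2: pose=(8,0,E); sL=90/17, sR=90/37; mL=-2430/629, mR=-900/629; mL+mR=-90/17 → advance -1; mR−mL=90/37 → turn +1·90°
n=3: pose=(7,0,N); sL=45/17, sR=5; mL=-65/17, mR=20/17; mL+mR=-45/17 → advance -1; mR−mL=5 → turn +1·90°
n=4: pose=(7,-1,W); sL=18/17, sR=90/61; mL=-1314/1037, mR=216/1037; mL+mR=-18/17 → advance -1; mR−mL=90/61 → turn +1·90°
n=5: pose=(8,-1,S); sL=45/34, sR=9/8; mL=-333/272, mR=-27/272; mL+mR=-45/34 → advance -1; mR−mL=9/8 → turn +1·90°
n=6: pose=(8,0,E); sL=90/17, sR=90/37; mL=-2430/629, mR=-900/629; mL+mR=-90/17 → advance -1; mR−mL=90/37 → turn +1·90°

0 18/17 90/61 -1314/1037 216/1037 7 -1 W
1 45/34 9/8 -333/272 -27/272 8 -1 S
2 90/17 90/37 -2430/629 -900/629 8 0 E
3 45/17 5 -65/17 20/17 7 0 N
4 18/17 90/61 -1314/1037 216/1037 7 -1 W
5 45/34 9/8 -333/272 -27/272 8 -1 S
6 90/17 90/37 -2430/629 -900/629 8 0 E
final 7 0 N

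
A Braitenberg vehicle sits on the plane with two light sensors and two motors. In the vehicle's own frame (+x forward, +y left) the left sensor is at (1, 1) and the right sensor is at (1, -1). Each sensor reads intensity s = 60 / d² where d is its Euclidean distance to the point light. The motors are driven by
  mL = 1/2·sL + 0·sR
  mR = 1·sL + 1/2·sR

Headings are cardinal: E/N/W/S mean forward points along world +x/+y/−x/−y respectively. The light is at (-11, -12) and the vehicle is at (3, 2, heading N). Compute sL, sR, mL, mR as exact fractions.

left sensor world pos  = (2, 3); dL² = 394
right sensor world pos = (4, 3); dR² = 450
sL = 60/394 = 30/197
sR = 60/450 = 2/15
mL = 1/2·sL + 0·sR = 15/197
mR = 1·sL + 1/2·sR = 647/2955

30/197 2/15 15/197 647/2955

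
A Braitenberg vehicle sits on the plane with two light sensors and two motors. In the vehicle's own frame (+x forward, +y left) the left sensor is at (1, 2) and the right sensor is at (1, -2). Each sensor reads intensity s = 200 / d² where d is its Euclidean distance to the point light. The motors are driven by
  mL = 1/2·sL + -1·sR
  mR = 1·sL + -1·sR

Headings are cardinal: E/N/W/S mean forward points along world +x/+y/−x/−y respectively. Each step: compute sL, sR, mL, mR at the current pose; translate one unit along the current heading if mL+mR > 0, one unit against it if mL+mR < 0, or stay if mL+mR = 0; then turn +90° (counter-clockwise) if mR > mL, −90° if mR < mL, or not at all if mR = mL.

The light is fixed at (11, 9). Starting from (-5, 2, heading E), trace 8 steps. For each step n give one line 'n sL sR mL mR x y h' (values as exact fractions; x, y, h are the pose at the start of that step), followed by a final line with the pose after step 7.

n=0: pose=(-5,2,E); sL=4/5, sR=100/153; mL=-194/765, mR=112/765; mL+mR=-82/765 → advance -1; mR−mL=2/5 → turn +1·90°
n=1: pose=(-6,2,N); sL=200/397, sR=200/261; mL=-53300/103617, mR=-27200/103617; mL+mR=-80500/103617 → advance -1; mR−mL=100/397 → turn +1·90°
n=2: pose=(-6,1,W); sL=25/53, sR=5/9; mL=-305/954, mR=-40/477; mL+mR=-385/954 → advance -1; mR−mL=25/106 → turn +1·90°
n=3: pose=(-5,1,S); sL=200/277, sR=40/81; mL=-2980/22437, mR=5120/22437; mL+mR=2140/22437 → advance +1; mR−mL=100/277 → turn +1·90°
n=4: pose=(-5,0,E); sL=100/137, sR=100/173; mL=-5050/23701, mR=3600/23701; mL+mR=-1450/23701 → advance -1; mR−mL=50/137 → turn +1·90°
n=5: pose=(-6,0,N); sL=8/17, sR=200/289; mL=-132/289, mR=-64/289; mL+mR=-196/289 → advance -1; mR−mL=4/17 → turn +1·90°
n=6: pose=(-6,-1,W); sL=50/117, sR=50/97; mL=-3425/11349, mR=-1000/11349; mL+mR=-1475/3783 → advance -1; mR−mL=25/117 → turn +1·90°
n=7: pose=(-5,-1,S); sL=200/317, sR=40/89; mL=-3780/28213, mR=5120/28213; mL+mR=1340/28213 → advance +1; mR−mL=100/317 → turn +1·90°

0 4/5 100/153 -194/765 112/765 -5 2 E
1 200/397 200/261 -53300/103617 -27200/103617 -6 2 N
2 25/53 5/9 -305/954 -40/477 -6 1 W
3 200/277 40/81 -2980/22437 5120/22437 -5 1 S
4 100/137 100/173 -5050/23701 3600/23701 -5 0 E
5 8/17 200/289 -132/289 -64/289 -6 0 N
6 50/117 50/97 -3425/11349 -1000/11349 -6 -1 W
7 200/317 40/89 -3780/28213 5120/28213 -5 -1 S
final -5 -2 E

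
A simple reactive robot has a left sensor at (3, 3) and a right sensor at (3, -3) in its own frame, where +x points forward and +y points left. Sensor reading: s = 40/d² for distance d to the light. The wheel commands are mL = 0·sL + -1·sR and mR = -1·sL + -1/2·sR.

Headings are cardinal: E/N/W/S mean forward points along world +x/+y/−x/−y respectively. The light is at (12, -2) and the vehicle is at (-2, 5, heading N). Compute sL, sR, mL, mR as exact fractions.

40/389 40/221 -40/221 -16620/85969

left sensor world pos  = (-5, 8); dL² = 389
right sensor world pos = (1, 8); dR² = 221
sL = 40/389 = 40/389
sR = 40/221 = 40/221
mL = 0·sL + -1·sR = -40/221
mR = -1·sL + -1/2·sR = -16620/85969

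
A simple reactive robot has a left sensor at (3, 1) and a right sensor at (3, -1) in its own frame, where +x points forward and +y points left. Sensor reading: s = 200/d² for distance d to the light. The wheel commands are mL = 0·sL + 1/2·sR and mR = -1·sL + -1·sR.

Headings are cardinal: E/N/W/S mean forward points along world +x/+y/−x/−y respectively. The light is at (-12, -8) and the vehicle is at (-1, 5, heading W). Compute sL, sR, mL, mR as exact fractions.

left sensor world pos  = (-4, 4); dL² = 208
right sensor world pos = (-4, 6); dR² = 260
sL = 200/208 = 25/26
sR = 200/260 = 10/13
mL = 0·sL + 1/2·sR = 5/13
mR = -1·sL + -1·sR = -45/26

25/26 10/13 5/13 -45/26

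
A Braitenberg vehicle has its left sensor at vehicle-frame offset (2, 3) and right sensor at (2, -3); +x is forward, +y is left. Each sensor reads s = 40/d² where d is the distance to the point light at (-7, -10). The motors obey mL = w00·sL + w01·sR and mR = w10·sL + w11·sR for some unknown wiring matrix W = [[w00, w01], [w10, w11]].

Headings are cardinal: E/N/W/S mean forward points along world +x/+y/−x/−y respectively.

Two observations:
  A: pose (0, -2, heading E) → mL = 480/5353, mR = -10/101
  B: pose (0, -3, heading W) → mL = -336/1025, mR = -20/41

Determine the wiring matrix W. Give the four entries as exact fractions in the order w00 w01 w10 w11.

obs A: pose=(0,-2,E) → sL=20/101, sR=20/53, mL=480/5353, mR=-10/101
obs B: pose=(0,-3,W) → sL=40/41, sR=8/25, mL=-336/1025, mR=-20/41
sensor matrix S = [[20/101, 20/53], [40/41, 8/25]]; det S = -334464/1097365
solve [mL_A; mL_B] = S·[w00; w01] and [mR_A; mR_B] = S·[w10; w11]:
  w00 = -1/2, w01 = 1/2, w10 = -1/2, w11 = 0

-1/2 1/2 -1/2 0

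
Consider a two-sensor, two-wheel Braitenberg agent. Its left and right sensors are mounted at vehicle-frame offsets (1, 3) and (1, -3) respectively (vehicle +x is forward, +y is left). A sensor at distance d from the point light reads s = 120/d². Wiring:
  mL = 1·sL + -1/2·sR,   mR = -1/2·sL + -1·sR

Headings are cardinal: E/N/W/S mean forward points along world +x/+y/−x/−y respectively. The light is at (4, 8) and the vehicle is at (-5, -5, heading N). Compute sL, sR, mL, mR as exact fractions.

5/12 2/3 1/12 -7/8

left sensor world pos  = (-8, -4); dL² = 288
right sensor world pos = (-2, -4); dR² = 180
sL = 120/288 = 5/12
sR = 120/180 = 2/3
mL = 1·sL + -1/2·sR = 1/12
mR = -1/2·sL + -1·sR = -7/8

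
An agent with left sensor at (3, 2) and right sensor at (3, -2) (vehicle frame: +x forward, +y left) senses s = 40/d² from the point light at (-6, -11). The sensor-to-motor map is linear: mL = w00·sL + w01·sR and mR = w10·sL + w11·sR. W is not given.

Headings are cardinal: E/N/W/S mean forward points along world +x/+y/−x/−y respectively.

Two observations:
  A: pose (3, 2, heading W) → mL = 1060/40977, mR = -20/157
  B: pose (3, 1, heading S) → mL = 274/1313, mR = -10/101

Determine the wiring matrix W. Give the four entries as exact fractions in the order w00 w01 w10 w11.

-1/2 1 -1/2 0

obs A: pose=(3,2,W) → sL=40/157, sR=40/261, mL=1060/40977, mR=-20/157
obs B: pose=(3,1,S) → sL=20/101, sR=4/13, mL=274/1313, mR=-10/101
sensor matrix S = [[40/157, 40/261], [20/101, 4/13]]; det S = 2584960/53802801
solve [mL_A; mL_B] = S·[w00; w01] and [mR_A; mR_B] = S·[w10; w11]:
  w00 = -1/2, w01 = 1, w10 = -1/2, w11 = 0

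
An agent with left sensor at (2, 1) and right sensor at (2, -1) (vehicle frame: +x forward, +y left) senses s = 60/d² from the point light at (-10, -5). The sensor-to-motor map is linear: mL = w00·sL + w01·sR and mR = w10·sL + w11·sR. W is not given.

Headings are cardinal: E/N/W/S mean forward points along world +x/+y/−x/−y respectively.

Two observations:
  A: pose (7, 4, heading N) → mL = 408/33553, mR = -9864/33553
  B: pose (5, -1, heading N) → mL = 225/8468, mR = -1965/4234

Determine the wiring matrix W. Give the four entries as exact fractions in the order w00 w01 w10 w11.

1/2 -1/2 -1 -1

obs A: pose=(7,4,N) → sL=60/377, sR=12/89, mL=408/33553, mR=-9864/33553
obs B: pose=(5,-1,N) → sL=15/58, sR=15/73, mL=225/8468, mR=-1965/4234
sensor matrix S = [[60/377, 12/89], [15/58, 15/73]]; det S = -5310/2449369
solve [mL_A; mL_B] = S·[w00; w01] and [mR_A; mR_B] = S·[w10; w11]:
  w00 = 1/2, w01 = -1/2, w10 = -1, w11 = -1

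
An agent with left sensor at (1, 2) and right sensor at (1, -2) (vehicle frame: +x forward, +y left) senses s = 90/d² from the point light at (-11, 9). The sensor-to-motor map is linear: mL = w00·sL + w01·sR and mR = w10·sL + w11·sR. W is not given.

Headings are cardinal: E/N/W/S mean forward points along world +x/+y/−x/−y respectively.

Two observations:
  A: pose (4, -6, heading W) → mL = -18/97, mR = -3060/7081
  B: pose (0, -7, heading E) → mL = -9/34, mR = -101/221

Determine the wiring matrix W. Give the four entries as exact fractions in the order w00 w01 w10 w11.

-1 0 -1 -1

obs A: pose=(4,-6,W) → sL=18/97, sR=18/73, mL=-18/97, mR=-3060/7081
obs B: pose=(0,-7,E) → sL=9/34, sR=5/26, mL=-9/34, mR=-101/221
sensor matrix S = [[18/97, 18/73], [9/34, 5/26]]; det S = -46296/1564901
solve [mL_A; mL_B] = S·[w00; w01] and [mR_A; mR_B] = S·[w10; w11]:
  w00 = -1, w01 = 0, w10 = -1, w11 = -1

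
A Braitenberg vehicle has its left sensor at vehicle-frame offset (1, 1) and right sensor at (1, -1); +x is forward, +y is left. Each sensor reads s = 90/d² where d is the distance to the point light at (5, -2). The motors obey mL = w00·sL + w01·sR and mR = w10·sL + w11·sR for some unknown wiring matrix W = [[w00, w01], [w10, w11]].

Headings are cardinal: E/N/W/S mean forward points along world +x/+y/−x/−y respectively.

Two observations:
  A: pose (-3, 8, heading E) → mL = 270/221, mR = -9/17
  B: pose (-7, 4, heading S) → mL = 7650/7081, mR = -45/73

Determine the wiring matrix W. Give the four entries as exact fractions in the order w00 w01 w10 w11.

1 1 -1 0

obs A: pose=(-3,8,E) → sL=9/17, sR=9/13, mL=270/221, mR=-9/17
obs B: pose=(-7,4,S) → sL=45/73, sR=45/97, mL=7650/7081, mR=-45/73
sensor matrix S = [[9/17, 9/13], [45/73, 45/97]]; det S = -283500/1564901
solve [mL_A; mL_B] = S·[w00; w01] and [mR_A; mR_B] = S·[w10; w11]:
  w00 = 1, w01 = 1, w10 = -1, w11 = 0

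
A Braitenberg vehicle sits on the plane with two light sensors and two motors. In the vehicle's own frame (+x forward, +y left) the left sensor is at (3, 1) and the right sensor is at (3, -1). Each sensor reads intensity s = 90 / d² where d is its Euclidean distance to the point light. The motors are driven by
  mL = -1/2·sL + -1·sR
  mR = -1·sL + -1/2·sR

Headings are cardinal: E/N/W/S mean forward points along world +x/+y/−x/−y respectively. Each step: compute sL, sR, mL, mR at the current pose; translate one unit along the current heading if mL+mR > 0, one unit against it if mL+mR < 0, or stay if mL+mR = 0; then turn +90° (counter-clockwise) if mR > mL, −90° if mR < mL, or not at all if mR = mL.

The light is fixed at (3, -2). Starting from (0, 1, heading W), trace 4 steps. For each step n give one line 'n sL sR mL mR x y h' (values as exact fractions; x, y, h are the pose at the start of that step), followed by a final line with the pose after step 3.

n=0: pose=(0,1,W); sL=9/4, sR=45/26; mL=-297/104, mR=-81/26; mL+mR=-621/104 → advance -1; mR−mL=-27/104 → turn -1·90°
n=1: pose=(1,1,N); sL=2, sR=90/37; mL=-127/37, mR=-119/37; mL+mR=-246/37 → advance -1; mR−mL=8/37 → turn +1·90°
n=2: pose=(1,0,W); sL=45/13, sR=45/17; mL=-1935/442, mR=-2115/442; mL+mR=-2025/221 → advance -1; mR−mL=-90/221 → turn -1·90°
n=3: pose=(2,0,N); sL=90/29, sR=18/5; mL=-747/145, mR=-711/145; mL+mR=-1458/145 → advance -1; mR−mL=36/145 → turn +1·90°

0 9/4 45/26 -297/104 -81/26 0 1 W
1 2 90/37 -127/37 -119/37 1 1 N
2 45/13 45/17 -1935/442 -2115/442 1 0 W
3 90/29 18/5 -747/145 -711/145 2 0 N
final 2 -1 W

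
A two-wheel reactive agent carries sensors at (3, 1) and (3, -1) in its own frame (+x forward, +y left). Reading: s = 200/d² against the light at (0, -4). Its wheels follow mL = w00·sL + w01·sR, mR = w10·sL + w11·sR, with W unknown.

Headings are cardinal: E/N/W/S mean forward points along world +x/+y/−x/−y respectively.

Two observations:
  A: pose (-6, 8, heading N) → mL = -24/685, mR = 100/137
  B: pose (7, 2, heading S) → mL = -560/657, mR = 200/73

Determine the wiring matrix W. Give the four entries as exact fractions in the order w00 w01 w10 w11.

obs A: pose=(-6,8,N) → sL=100/137, sR=4/5, mL=-24/685, mR=100/137
obs B: pose=(7,2,S) → sL=200/73, sR=40/9, mL=-560/657, mR=200/73
sensor matrix S = [[100/137, 4/5], [200/73, 40/9]]; det S = 94720/90009
solve [mL_A; mL_B] = S·[w00; w01] and [mR_A; mR_B] = S·[w10; w11]:
  w00 = 1/2, w01 = -1/2, w10 = 1, w11 = 0

1/2 -1/2 1 0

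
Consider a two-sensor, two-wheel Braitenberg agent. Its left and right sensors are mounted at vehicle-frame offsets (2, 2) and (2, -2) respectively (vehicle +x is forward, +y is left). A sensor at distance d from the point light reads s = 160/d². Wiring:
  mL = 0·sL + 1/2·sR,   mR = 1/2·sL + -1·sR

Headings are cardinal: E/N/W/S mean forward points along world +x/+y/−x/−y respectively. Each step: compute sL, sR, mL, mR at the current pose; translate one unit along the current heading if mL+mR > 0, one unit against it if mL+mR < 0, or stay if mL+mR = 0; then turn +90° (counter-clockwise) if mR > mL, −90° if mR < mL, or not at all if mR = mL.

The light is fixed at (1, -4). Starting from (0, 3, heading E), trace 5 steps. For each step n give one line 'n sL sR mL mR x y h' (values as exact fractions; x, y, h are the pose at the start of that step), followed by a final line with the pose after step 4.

n=0: pose=(0,3,E); sL=80/41, sR=80/13; mL=40/13, mR=-2760/533; mL+mR=-1120/533 → advance -1; mR−mL=-4400/533 → turn -1·90°
n=1: pose=(-1,3,S); sL=32/5, sR=160/41; mL=80/41, mR=-144/205; mL+mR=256/205 → advance +1; mR−mL=-544/205 → turn -1·90°
n=2: pose=(-1,2,W); sL=5, sR=2; mL=1, mR=1/2; mL+mR=3/2 → advance +1; mR−mL=-1/2 → turn -1·90°
n=3: pose=(-2,2,N); sL=160/89, sR=32/13; mL=16/13, mR=-1808/1157; mL+mR=-384/1157 → advance -1; mR−mL=-3232/1157 → turn -1·90°
n=4: pose=(-2,1,E); sL=16/5, sR=16; mL=8, mR=-72/5; mL+mR=-32/5 → advance -1; mR−mL=-112/5 → turn -1·90°

0 80/41 80/13 40/13 -2760/533 0 3 E
1 32/5 160/41 80/41 -144/205 -1 3 S
2 5 2 1 1/2 -1 2 W
3 160/89 32/13 16/13 -1808/1157 -2 2 N
4 16/5 16 8 -72/5 -2 1 E
final -3 1 S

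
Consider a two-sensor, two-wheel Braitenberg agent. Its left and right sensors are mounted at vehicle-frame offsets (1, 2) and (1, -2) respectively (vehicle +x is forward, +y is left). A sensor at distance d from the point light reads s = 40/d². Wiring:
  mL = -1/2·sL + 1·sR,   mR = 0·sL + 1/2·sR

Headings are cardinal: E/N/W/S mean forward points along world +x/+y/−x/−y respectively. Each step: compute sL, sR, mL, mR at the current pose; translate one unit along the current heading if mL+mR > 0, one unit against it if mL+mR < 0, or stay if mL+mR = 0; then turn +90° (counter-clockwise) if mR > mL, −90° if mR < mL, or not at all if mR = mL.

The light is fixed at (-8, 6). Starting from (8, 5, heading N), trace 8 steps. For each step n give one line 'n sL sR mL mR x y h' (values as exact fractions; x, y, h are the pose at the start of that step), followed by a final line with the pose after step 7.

n=0: pose=(8,5,N); sL=10/49, sR=10/81; mL=85/3969, mR=5/81; mL+mR=110/1323 → advance +1; mR−mL=160/3969 → turn +1·90°
n=1: pose=(8,6,W); sL=40/229, sR=40/229; mL=20/229, mR=20/229; mL+mR=40/229 → advance +1; mR−mL=0 → turn +0·90°
n=2: pose=(7,6,W); sL=1/5, sR=1/5; mL=1/10, mR=1/10; mL+mR=1/5 → advance +1; mR−mL=0 → turn +0·90°
n=3: pose=(6,6,W); sL=40/173, sR=40/173; mL=20/173, mR=20/173; mL+mR=40/173 → advance +1; mR−mL=0 → turn +0·90°
n=4: pose=(5,6,W); sL=10/37, sR=10/37; mL=5/37, mR=5/37; mL+mR=10/37 → advance +1; mR−mL=0 → turn +0·90°
n=5: pose=(4,6,W); sL=8/25, sR=8/25; mL=4/25, mR=4/25; mL+mR=8/25 → advance +1; mR−mL=0 → turn +0·90°
n=6: pose=(3,6,W); sL=5/13, sR=5/13; mL=5/26, mR=5/26; mL+mR=5/13 → advance +1; mR−mL=0 → turn +0·90°
n=7: pose=(2,6,W); sL=8/17, sR=8/17; mL=4/17, mR=4/17; mL+mR=8/17 → advance +1; mR−mL=0 → turn +0·90°

0 10/49 10/81 85/3969 5/81 8 5 N
1 40/229 40/229 20/229 20/229 8 6 W
2 1/5 1/5 1/10 1/10 7 6 W
3 40/173 40/173 20/173 20/173 6 6 W
4 10/37 10/37 5/37 5/37 5 6 W
5 8/25 8/25 4/25 4/25 4 6 W
6 5/13 5/13 5/26 5/26 3 6 W
7 8/17 8/17 4/17 4/17 2 6 W
final 1 6 W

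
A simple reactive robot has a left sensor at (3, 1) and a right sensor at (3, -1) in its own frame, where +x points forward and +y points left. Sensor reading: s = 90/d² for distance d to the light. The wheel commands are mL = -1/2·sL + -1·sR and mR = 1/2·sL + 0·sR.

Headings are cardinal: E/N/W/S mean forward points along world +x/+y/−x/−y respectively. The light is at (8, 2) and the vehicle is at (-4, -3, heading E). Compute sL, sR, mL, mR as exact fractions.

90/97 10/13 -1555/1261 45/97

left sensor world pos  = (-1, -2); dL² = 97
right sensor world pos = (-1, -4); dR² = 117
sL = 90/97 = 90/97
sR = 90/117 = 10/13
mL = -1/2·sL + -1·sR = -1555/1261
mR = 1/2·sL + 0·sR = 45/97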